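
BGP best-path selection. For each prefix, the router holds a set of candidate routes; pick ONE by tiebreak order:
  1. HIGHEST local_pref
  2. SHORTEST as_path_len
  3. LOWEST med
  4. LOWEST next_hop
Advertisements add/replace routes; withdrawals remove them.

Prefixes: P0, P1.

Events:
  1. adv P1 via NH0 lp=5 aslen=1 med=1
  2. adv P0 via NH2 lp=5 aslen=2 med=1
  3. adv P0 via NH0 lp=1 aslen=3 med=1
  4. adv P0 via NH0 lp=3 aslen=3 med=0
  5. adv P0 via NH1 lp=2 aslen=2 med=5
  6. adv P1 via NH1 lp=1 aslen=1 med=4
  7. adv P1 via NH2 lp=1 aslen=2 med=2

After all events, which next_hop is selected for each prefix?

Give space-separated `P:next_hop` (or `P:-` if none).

Op 1: best P0=- P1=NH0
Op 2: best P0=NH2 P1=NH0
Op 3: best P0=NH2 P1=NH0
Op 4: best P0=NH2 P1=NH0
Op 5: best P0=NH2 P1=NH0
Op 6: best P0=NH2 P1=NH0
Op 7: best P0=NH2 P1=NH0

Answer: P0:NH2 P1:NH0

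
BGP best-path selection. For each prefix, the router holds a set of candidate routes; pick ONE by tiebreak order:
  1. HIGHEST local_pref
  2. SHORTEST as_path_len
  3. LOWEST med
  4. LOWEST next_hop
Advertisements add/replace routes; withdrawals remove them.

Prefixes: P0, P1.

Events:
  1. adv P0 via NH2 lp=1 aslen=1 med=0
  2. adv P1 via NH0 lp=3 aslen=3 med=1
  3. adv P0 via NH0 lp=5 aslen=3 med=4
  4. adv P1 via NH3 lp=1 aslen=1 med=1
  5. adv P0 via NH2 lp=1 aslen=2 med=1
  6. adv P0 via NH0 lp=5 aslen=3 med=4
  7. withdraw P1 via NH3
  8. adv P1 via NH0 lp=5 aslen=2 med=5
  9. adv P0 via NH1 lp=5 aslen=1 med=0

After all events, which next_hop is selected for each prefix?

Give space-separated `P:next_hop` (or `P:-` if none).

Answer: P0:NH1 P1:NH0

Derivation:
Op 1: best P0=NH2 P1=-
Op 2: best P0=NH2 P1=NH0
Op 3: best P0=NH0 P1=NH0
Op 4: best P0=NH0 P1=NH0
Op 5: best P0=NH0 P1=NH0
Op 6: best P0=NH0 P1=NH0
Op 7: best P0=NH0 P1=NH0
Op 8: best P0=NH0 P1=NH0
Op 9: best P0=NH1 P1=NH0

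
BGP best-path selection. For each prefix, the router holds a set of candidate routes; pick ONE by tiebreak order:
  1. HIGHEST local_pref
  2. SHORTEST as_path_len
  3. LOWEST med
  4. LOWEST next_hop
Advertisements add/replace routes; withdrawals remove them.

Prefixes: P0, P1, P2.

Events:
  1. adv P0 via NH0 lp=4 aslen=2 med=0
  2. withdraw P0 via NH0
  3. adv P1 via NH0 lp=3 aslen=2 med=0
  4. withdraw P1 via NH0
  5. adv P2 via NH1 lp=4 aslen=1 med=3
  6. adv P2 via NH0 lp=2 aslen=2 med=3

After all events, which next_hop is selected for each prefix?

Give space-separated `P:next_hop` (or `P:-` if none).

Answer: P0:- P1:- P2:NH1

Derivation:
Op 1: best P0=NH0 P1=- P2=-
Op 2: best P0=- P1=- P2=-
Op 3: best P0=- P1=NH0 P2=-
Op 4: best P0=- P1=- P2=-
Op 5: best P0=- P1=- P2=NH1
Op 6: best P0=- P1=- P2=NH1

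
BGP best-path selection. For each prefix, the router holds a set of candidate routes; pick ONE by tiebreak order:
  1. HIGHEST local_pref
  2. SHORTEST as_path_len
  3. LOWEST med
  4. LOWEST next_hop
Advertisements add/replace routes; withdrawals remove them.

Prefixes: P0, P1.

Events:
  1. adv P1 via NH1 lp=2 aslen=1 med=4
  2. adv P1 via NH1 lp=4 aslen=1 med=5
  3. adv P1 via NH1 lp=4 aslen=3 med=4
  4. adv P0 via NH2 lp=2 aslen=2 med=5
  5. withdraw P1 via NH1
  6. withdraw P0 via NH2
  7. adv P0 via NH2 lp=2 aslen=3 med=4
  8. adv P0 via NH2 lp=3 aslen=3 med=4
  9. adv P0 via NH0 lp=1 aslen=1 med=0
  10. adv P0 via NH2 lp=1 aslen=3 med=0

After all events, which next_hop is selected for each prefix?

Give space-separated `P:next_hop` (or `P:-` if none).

Answer: P0:NH0 P1:-

Derivation:
Op 1: best P0=- P1=NH1
Op 2: best P0=- P1=NH1
Op 3: best P0=- P1=NH1
Op 4: best P0=NH2 P1=NH1
Op 5: best P0=NH2 P1=-
Op 6: best P0=- P1=-
Op 7: best P0=NH2 P1=-
Op 8: best P0=NH2 P1=-
Op 9: best P0=NH2 P1=-
Op 10: best P0=NH0 P1=-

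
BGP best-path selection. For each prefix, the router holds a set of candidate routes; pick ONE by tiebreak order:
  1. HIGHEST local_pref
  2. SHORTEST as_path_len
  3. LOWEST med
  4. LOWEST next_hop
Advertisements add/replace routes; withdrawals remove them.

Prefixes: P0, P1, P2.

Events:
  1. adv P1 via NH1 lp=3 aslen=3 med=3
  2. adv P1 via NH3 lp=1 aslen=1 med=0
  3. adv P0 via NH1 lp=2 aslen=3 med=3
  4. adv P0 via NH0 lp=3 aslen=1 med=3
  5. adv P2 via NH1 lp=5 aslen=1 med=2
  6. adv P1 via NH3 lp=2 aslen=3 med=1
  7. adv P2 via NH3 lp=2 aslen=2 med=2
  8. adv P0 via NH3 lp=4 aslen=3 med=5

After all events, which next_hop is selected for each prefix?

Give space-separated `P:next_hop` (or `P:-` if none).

Op 1: best P0=- P1=NH1 P2=-
Op 2: best P0=- P1=NH1 P2=-
Op 3: best P0=NH1 P1=NH1 P2=-
Op 4: best P0=NH0 P1=NH1 P2=-
Op 5: best P0=NH0 P1=NH1 P2=NH1
Op 6: best P0=NH0 P1=NH1 P2=NH1
Op 7: best P0=NH0 P1=NH1 P2=NH1
Op 8: best P0=NH3 P1=NH1 P2=NH1

Answer: P0:NH3 P1:NH1 P2:NH1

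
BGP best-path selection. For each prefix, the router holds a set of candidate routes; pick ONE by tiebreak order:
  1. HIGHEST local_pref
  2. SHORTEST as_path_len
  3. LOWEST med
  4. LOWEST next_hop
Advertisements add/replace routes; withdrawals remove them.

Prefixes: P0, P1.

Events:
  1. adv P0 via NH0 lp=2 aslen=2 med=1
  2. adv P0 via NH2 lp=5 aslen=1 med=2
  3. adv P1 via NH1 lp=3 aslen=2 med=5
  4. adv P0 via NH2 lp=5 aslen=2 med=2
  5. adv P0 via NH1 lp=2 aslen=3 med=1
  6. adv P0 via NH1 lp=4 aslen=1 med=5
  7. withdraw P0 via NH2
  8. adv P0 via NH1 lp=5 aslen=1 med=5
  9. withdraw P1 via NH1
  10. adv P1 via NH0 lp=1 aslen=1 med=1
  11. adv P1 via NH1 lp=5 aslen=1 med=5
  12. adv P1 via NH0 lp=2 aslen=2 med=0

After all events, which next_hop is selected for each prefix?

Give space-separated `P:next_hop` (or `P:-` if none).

Op 1: best P0=NH0 P1=-
Op 2: best P0=NH2 P1=-
Op 3: best P0=NH2 P1=NH1
Op 4: best P0=NH2 P1=NH1
Op 5: best P0=NH2 P1=NH1
Op 6: best P0=NH2 P1=NH1
Op 7: best P0=NH1 P1=NH1
Op 8: best P0=NH1 P1=NH1
Op 9: best P0=NH1 P1=-
Op 10: best P0=NH1 P1=NH0
Op 11: best P0=NH1 P1=NH1
Op 12: best P0=NH1 P1=NH1

Answer: P0:NH1 P1:NH1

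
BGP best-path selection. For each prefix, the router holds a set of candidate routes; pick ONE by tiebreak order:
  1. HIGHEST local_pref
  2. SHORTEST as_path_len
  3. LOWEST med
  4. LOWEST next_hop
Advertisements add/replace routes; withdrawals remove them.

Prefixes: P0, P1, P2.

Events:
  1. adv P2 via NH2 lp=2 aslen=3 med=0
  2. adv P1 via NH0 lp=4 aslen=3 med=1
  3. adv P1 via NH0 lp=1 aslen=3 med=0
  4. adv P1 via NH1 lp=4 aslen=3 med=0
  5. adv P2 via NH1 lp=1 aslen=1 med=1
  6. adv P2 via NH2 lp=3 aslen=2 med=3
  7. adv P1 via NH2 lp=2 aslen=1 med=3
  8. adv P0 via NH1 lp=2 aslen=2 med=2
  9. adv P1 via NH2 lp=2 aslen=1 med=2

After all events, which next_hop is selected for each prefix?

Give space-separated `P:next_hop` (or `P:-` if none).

Op 1: best P0=- P1=- P2=NH2
Op 2: best P0=- P1=NH0 P2=NH2
Op 3: best P0=- P1=NH0 P2=NH2
Op 4: best P0=- P1=NH1 P2=NH2
Op 5: best P0=- P1=NH1 P2=NH2
Op 6: best P0=- P1=NH1 P2=NH2
Op 7: best P0=- P1=NH1 P2=NH2
Op 8: best P0=NH1 P1=NH1 P2=NH2
Op 9: best P0=NH1 P1=NH1 P2=NH2

Answer: P0:NH1 P1:NH1 P2:NH2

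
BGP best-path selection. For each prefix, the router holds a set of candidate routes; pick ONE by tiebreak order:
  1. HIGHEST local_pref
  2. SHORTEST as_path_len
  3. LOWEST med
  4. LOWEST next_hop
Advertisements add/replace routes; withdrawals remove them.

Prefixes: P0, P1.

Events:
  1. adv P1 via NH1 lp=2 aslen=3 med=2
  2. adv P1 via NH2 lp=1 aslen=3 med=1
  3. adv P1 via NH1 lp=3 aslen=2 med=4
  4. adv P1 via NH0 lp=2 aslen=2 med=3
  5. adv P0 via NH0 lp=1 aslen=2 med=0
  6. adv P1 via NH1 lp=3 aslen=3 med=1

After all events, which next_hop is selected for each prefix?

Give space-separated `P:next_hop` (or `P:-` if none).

Answer: P0:NH0 P1:NH1

Derivation:
Op 1: best P0=- P1=NH1
Op 2: best P0=- P1=NH1
Op 3: best P0=- P1=NH1
Op 4: best P0=- P1=NH1
Op 5: best P0=NH0 P1=NH1
Op 6: best P0=NH0 P1=NH1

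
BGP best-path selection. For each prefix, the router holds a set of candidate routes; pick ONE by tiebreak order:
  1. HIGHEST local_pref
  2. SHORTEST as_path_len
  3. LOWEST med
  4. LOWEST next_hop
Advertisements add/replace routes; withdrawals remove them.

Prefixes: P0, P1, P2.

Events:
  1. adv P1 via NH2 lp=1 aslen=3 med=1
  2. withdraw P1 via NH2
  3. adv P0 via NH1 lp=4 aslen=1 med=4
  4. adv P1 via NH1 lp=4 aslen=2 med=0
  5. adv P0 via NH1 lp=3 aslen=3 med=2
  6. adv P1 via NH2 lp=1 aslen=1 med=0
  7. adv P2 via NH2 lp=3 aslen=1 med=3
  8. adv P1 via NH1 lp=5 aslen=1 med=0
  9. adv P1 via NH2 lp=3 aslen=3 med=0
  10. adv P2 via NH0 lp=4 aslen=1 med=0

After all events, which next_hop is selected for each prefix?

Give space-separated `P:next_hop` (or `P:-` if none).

Op 1: best P0=- P1=NH2 P2=-
Op 2: best P0=- P1=- P2=-
Op 3: best P0=NH1 P1=- P2=-
Op 4: best P0=NH1 P1=NH1 P2=-
Op 5: best P0=NH1 P1=NH1 P2=-
Op 6: best P0=NH1 P1=NH1 P2=-
Op 7: best P0=NH1 P1=NH1 P2=NH2
Op 8: best P0=NH1 P1=NH1 P2=NH2
Op 9: best P0=NH1 P1=NH1 P2=NH2
Op 10: best P0=NH1 P1=NH1 P2=NH0

Answer: P0:NH1 P1:NH1 P2:NH0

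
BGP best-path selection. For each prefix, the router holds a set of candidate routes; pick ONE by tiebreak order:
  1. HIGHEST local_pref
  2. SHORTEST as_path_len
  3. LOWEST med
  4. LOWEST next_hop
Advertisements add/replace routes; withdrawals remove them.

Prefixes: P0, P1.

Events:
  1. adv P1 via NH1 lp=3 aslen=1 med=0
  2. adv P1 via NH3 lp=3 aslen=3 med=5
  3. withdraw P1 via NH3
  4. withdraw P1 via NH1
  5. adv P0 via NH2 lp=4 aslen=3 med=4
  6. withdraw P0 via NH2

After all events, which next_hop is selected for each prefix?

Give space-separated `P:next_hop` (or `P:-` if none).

Op 1: best P0=- P1=NH1
Op 2: best P0=- P1=NH1
Op 3: best P0=- P1=NH1
Op 4: best P0=- P1=-
Op 5: best P0=NH2 P1=-
Op 6: best P0=- P1=-

Answer: P0:- P1:-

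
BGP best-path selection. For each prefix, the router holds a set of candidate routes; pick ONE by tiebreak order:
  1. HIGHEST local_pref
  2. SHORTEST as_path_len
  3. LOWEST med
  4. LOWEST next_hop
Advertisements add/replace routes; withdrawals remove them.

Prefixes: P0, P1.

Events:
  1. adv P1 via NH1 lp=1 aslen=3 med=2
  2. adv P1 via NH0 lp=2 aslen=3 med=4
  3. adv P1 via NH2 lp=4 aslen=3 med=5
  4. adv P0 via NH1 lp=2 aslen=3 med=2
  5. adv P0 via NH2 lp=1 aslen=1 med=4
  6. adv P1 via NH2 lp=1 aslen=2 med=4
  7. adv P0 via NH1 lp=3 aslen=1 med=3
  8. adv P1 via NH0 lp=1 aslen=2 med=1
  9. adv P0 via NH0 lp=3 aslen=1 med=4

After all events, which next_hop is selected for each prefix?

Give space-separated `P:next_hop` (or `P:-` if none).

Op 1: best P0=- P1=NH1
Op 2: best P0=- P1=NH0
Op 3: best P0=- P1=NH2
Op 4: best P0=NH1 P1=NH2
Op 5: best P0=NH1 P1=NH2
Op 6: best P0=NH1 P1=NH0
Op 7: best P0=NH1 P1=NH0
Op 8: best P0=NH1 P1=NH0
Op 9: best P0=NH1 P1=NH0

Answer: P0:NH1 P1:NH0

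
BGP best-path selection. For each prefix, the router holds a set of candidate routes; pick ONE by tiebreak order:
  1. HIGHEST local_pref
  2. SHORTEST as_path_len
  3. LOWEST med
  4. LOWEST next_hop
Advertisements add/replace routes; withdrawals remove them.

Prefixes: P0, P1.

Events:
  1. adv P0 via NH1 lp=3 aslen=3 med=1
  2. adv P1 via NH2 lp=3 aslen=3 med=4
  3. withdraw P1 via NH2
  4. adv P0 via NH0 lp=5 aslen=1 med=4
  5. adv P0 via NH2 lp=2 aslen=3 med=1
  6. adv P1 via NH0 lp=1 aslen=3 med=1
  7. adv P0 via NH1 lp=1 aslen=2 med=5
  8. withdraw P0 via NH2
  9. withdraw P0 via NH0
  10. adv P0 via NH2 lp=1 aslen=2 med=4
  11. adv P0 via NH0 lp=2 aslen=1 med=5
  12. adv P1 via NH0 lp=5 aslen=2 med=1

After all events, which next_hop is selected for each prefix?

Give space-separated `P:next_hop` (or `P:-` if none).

Answer: P0:NH0 P1:NH0

Derivation:
Op 1: best P0=NH1 P1=-
Op 2: best P0=NH1 P1=NH2
Op 3: best P0=NH1 P1=-
Op 4: best P0=NH0 P1=-
Op 5: best P0=NH0 P1=-
Op 6: best P0=NH0 P1=NH0
Op 7: best P0=NH0 P1=NH0
Op 8: best P0=NH0 P1=NH0
Op 9: best P0=NH1 P1=NH0
Op 10: best P0=NH2 P1=NH0
Op 11: best P0=NH0 P1=NH0
Op 12: best P0=NH0 P1=NH0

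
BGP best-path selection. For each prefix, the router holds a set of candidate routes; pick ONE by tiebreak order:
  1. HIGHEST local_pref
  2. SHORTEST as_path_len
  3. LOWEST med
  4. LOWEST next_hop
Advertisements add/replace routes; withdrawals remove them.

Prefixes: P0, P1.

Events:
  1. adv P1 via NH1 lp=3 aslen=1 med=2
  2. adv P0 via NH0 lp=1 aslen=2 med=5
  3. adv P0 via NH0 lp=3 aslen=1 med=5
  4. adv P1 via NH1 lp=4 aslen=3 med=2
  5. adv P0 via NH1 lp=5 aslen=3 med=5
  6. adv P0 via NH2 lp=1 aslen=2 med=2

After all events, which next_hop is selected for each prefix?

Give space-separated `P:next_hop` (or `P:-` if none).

Op 1: best P0=- P1=NH1
Op 2: best P0=NH0 P1=NH1
Op 3: best P0=NH0 P1=NH1
Op 4: best P0=NH0 P1=NH1
Op 5: best P0=NH1 P1=NH1
Op 6: best P0=NH1 P1=NH1

Answer: P0:NH1 P1:NH1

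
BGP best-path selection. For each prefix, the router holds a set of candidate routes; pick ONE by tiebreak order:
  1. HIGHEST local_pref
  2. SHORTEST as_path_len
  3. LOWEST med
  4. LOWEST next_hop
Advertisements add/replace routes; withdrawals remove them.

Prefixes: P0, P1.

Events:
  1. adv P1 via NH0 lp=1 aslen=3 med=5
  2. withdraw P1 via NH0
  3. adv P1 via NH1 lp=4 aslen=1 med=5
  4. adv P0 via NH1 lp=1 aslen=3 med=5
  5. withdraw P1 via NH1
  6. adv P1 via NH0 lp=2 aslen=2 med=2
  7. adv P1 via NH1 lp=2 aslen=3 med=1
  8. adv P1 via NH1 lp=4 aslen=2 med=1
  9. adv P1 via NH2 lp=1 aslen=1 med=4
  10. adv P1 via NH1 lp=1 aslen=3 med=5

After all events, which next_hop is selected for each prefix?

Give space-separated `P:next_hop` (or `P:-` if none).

Answer: P0:NH1 P1:NH0

Derivation:
Op 1: best P0=- P1=NH0
Op 2: best P0=- P1=-
Op 3: best P0=- P1=NH1
Op 4: best P0=NH1 P1=NH1
Op 5: best P0=NH1 P1=-
Op 6: best P0=NH1 P1=NH0
Op 7: best P0=NH1 P1=NH0
Op 8: best P0=NH1 P1=NH1
Op 9: best P0=NH1 P1=NH1
Op 10: best P0=NH1 P1=NH0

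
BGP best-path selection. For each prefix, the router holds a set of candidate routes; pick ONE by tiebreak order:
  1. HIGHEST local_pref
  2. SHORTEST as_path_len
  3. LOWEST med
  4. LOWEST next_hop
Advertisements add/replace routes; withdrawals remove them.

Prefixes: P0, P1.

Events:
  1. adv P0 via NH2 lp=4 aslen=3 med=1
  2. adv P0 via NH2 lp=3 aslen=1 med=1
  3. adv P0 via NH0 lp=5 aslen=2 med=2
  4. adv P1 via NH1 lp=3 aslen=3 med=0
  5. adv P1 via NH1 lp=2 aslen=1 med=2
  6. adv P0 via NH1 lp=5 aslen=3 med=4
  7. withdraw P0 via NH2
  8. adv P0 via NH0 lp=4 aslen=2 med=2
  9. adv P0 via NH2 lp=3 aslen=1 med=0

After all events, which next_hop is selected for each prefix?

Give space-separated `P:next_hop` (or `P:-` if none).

Answer: P0:NH1 P1:NH1

Derivation:
Op 1: best P0=NH2 P1=-
Op 2: best P0=NH2 P1=-
Op 3: best P0=NH0 P1=-
Op 4: best P0=NH0 P1=NH1
Op 5: best P0=NH0 P1=NH1
Op 6: best P0=NH0 P1=NH1
Op 7: best P0=NH0 P1=NH1
Op 8: best P0=NH1 P1=NH1
Op 9: best P0=NH1 P1=NH1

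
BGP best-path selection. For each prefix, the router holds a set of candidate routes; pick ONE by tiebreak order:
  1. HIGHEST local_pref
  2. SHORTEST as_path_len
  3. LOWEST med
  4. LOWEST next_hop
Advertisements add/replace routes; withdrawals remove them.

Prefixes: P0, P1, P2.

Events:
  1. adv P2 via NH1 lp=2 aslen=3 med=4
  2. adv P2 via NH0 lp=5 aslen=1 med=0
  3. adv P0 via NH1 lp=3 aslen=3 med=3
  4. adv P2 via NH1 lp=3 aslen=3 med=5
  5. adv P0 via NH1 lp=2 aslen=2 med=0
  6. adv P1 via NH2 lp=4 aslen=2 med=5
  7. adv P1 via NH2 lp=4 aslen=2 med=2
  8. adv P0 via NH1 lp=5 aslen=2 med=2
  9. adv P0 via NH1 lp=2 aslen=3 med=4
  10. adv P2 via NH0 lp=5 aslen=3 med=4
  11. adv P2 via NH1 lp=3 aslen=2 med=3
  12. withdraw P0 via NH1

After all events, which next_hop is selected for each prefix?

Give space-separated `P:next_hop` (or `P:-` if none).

Answer: P0:- P1:NH2 P2:NH0

Derivation:
Op 1: best P0=- P1=- P2=NH1
Op 2: best P0=- P1=- P2=NH0
Op 3: best P0=NH1 P1=- P2=NH0
Op 4: best P0=NH1 P1=- P2=NH0
Op 5: best P0=NH1 P1=- P2=NH0
Op 6: best P0=NH1 P1=NH2 P2=NH0
Op 7: best P0=NH1 P1=NH2 P2=NH0
Op 8: best P0=NH1 P1=NH2 P2=NH0
Op 9: best P0=NH1 P1=NH2 P2=NH0
Op 10: best P0=NH1 P1=NH2 P2=NH0
Op 11: best P0=NH1 P1=NH2 P2=NH0
Op 12: best P0=- P1=NH2 P2=NH0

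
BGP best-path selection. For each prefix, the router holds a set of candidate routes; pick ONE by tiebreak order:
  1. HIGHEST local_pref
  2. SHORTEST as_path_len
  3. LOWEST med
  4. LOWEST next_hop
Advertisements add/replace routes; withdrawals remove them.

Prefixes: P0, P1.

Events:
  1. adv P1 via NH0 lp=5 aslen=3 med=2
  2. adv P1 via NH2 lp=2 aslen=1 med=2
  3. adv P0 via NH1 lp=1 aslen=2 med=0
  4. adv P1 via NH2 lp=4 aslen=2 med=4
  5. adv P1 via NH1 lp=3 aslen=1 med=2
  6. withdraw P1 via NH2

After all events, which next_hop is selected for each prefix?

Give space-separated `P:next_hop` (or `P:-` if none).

Op 1: best P0=- P1=NH0
Op 2: best P0=- P1=NH0
Op 3: best P0=NH1 P1=NH0
Op 4: best P0=NH1 P1=NH0
Op 5: best P0=NH1 P1=NH0
Op 6: best P0=NH1 P1=NH0

Answer: P0:NH1 P1:NH0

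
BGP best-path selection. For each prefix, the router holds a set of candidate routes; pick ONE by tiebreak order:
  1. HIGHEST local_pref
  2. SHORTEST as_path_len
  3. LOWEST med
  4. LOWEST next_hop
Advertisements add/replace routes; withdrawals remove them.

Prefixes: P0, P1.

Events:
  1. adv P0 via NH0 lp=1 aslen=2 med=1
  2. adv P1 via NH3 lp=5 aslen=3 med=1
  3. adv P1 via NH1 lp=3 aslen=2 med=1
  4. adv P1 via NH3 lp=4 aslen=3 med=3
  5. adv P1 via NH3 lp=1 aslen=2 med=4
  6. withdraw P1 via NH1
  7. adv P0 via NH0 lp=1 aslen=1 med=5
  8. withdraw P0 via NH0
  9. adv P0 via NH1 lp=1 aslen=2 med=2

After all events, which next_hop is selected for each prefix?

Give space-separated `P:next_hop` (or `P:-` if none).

Op 1: best P0=NH0 P1=-
Op 2: best P0=NH0 P1=NH3
Op 3: best P0=NH0 P1=NH3
Op 4: best P0=NH0 P1=NH3
Op 5: best P0=NH0 P1=NH1
Op 6: best P0=NH0 P1=NH3
Op 7: best P0=NH0 P1=NH3
Op 8: best P0=- P1=NH3
Op 9: best P0=NH1 P1=NH3

Answer: P0:NH1 P1:NH3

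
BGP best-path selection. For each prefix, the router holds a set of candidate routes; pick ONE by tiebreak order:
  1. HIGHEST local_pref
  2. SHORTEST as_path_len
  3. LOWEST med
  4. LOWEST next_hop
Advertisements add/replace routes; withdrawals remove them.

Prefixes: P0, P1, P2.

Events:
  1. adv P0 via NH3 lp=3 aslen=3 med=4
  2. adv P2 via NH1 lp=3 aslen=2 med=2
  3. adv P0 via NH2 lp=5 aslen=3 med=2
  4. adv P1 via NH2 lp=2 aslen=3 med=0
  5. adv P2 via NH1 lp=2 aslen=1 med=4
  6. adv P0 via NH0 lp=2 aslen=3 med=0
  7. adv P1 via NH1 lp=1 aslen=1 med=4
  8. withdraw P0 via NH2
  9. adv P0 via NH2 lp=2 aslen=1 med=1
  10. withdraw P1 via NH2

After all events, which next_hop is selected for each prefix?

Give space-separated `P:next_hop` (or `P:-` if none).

Op 1: best P0=NH3 P1=- P2=-
Op 2: best P0=NH3 P1=- P2=NH1
Op 3: best P0=NH2 P1=- P2=NH1
Op 4: best P0=NH2 P1=NH2 P2=NH1
Op 5: best P0=NH2 P1=NH2 P2=NH1
Op 6: best P0=NH2 P1=NH2 P2=NH1
Op 7: best P0=NH2 P1=NH2 P2=NH1
Op 8: best P0=NH3 P1=NH2 P2=NH1
Op 9: best P0=NH3 P1=NH2 P2=NH1
Op 10: best P0=NH3 P1=NH1 P2=NH1

Answer: P0:NH3 P1:NH1 P2:NH1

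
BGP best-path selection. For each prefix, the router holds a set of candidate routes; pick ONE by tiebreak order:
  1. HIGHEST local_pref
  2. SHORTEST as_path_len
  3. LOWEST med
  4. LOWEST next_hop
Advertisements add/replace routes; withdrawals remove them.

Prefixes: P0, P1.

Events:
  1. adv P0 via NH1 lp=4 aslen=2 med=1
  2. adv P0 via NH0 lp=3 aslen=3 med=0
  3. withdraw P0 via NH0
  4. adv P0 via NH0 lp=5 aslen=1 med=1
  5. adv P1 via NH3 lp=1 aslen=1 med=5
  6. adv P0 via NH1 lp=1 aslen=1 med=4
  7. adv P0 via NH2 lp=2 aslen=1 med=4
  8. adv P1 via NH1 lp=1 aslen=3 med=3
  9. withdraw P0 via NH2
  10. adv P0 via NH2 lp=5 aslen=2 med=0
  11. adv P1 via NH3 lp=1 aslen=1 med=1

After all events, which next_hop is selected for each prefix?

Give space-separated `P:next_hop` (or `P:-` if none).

Answer: P0:NH0 P1:NH3

Derivation:
Op 1: best P0=NH1 P1=-
Op 2: best P0=NH1 P1=-
Op 3: best P0=NH1 P1=-
Op 4: best P0=NH0 P1=-
Op 5: best P0=NH0 P1=NH3
Op 6: best P0=NH0 P1=NH3
Op 7: best P0=NH0 P1=NH3
Op 8: best P0=NH0 P1=NH3
Op 9: best P0=NH0 P1=NH3
Op 10: best P0=NH0 P1=NH3
Op 11: best P0=NH0 P1=NH3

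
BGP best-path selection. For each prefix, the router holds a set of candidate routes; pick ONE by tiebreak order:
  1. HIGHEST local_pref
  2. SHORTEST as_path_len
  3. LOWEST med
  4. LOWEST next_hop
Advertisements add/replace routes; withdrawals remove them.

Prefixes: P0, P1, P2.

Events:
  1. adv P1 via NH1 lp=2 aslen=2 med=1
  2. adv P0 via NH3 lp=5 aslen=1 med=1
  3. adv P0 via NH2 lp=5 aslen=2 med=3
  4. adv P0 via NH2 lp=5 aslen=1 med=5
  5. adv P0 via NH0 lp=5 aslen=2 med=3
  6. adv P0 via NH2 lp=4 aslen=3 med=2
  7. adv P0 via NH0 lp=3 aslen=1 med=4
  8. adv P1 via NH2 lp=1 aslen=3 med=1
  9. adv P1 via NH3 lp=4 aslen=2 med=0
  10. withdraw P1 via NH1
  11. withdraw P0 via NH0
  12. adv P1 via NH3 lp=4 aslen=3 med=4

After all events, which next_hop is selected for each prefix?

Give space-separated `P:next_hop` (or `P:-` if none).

Answer: P0:NH3 P1:NH3 P2:-

Derivation:
Op 1: best P0=- P1=NH1 P2=-
Op 2: best P0=NH3 P1=NH1 P2=-
Op 3: best P0=NH3 P1=NH1 P2=-
Op 4: best P0=NH3 P1=NH1 P2=-
Op 5: best P0=NH3 P1=NH1 P2=-
Op 6: best P0=NH3 P1=NH1 P2=-
Op 7: best P0=NH3 P1=NH1 P2=-
Op 8: best P0=NH3 P1=NH1 P2=-
Op 9: best P0=NH3 P1=NH3 P2=-
Op 10: best P0=NH3 P1=NH3 P2=-
Op 11: best P0=NH3 P1=NH3 P2=-
Op 12: best P0=NH3 P1=NH3 P2=-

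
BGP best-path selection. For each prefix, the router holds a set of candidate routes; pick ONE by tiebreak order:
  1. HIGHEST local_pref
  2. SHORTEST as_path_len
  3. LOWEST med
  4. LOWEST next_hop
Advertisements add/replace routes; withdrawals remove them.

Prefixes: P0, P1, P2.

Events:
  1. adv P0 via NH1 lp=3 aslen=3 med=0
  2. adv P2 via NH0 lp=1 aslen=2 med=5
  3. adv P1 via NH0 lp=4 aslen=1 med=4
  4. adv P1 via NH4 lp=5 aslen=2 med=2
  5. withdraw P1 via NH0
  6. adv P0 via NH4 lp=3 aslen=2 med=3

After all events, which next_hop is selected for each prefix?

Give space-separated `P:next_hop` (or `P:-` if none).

Op 1: best P0=NH1 P1=- P2=-
Op 2: best P0=NH1 P1=- P2=NH0
Op 3: best P0=NH1 P1=NH0 P2=NH0
Op 4: best P0=NH1 P1=NH4 P2=NH0
Op 5: best P0=NH1 P1=NH4 P2=NH0
Op 6: best P0=NH4 P1=NH4 P2=NH0

Answer: P0:NH4 P1:NH4 P2:NH0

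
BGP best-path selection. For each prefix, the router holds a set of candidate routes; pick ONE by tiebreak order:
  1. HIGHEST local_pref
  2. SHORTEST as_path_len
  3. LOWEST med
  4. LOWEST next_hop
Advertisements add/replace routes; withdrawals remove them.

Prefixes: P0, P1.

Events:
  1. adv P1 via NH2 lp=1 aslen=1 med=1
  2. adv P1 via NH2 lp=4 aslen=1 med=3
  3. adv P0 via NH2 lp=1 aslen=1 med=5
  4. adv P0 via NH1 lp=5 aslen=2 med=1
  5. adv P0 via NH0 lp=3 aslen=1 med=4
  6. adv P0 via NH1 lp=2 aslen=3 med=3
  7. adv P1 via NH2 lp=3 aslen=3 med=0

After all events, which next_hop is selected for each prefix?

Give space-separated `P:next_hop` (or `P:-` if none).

Op 1: best P0=- P1=NH2
Op 2: best P0=- P1=NH2
Op 3: best P0=NH2 P1=NH2
Op 4: best P0=NH1 P1=NH2
Op 5: best P0=NH1 P1=NH2
Op 6: best P0=NH0 P1=NH2
Op 7: best P0=NH0 P1=NH2

Answer: P0:NH0 P1:NH2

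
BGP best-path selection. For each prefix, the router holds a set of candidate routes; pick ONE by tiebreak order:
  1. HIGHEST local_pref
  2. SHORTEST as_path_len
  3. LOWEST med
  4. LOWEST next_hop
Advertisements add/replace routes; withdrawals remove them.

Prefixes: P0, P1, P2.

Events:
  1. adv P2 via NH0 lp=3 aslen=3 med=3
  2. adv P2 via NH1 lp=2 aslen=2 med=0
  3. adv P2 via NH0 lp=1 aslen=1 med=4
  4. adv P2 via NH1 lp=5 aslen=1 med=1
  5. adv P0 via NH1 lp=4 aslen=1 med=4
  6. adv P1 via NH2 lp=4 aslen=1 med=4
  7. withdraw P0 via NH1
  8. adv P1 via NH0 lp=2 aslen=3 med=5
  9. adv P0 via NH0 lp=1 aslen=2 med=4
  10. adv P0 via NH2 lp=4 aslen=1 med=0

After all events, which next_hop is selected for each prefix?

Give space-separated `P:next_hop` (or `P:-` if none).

Answer: P0:NH2 P1:NH2 P2:NH1

Derivation:
Op 1: best P0=- P1=- P2=NH0
Op 2: best P0=- P1=- P2=NH0
Op 3: best P0=- P1=- P2=NH1
Op 4: best P0=- P1=- P2=NH1
Op 5: best P0=NH1 P1=- P2=NH1
Op 6: best P0=NH1 P1=NH2 P2=NH1
Op 7: best P0=- P1=NH2 P2=NH1
Op 8: best P0=- P1=NH2 P2=NH1
Op 9: best P0=NH0 P1=NH2 P2=NH1
Op 10: best P0=NH2 P1=NH2 P2=NH1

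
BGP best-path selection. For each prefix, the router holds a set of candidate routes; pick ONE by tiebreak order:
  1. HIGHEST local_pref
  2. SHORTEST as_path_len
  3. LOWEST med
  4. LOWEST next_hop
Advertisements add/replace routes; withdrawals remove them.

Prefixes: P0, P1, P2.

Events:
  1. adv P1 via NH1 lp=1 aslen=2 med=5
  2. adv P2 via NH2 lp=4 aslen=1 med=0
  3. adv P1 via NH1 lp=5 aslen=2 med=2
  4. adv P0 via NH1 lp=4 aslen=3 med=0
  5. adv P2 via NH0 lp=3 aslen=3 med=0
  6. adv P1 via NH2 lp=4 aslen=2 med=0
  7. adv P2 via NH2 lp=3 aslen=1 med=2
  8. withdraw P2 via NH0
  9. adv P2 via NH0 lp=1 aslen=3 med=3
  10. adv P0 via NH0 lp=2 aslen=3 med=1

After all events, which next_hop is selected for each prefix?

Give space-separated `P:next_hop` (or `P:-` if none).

Op 1: best P0=- P1=NH1 P2=-
Op 2: best P0=- P1=NH1 P2=NH2
Op 3: best P0=- P1=NH1 P2=NH2
Op 4: best P0=NH1 P1=NH1 P2=NH2
Op 5: best P0=NH1 P1=NH1 P2=NH2
Op 6: best P0=NH1 P1=NH1 P2=NH2
Op 7: best P0=NH1 P1=NH1 P2=NH2
Op 8: best P0=NH1 P1=NH1 P2=NH2
Op 9: best P0=NH1 P1=NH1 P2=NH2
Op 10: best P0=NH1 P1=NH1 P2=NH2

Answer: P0:NH1 P1:NH1 P2:NH2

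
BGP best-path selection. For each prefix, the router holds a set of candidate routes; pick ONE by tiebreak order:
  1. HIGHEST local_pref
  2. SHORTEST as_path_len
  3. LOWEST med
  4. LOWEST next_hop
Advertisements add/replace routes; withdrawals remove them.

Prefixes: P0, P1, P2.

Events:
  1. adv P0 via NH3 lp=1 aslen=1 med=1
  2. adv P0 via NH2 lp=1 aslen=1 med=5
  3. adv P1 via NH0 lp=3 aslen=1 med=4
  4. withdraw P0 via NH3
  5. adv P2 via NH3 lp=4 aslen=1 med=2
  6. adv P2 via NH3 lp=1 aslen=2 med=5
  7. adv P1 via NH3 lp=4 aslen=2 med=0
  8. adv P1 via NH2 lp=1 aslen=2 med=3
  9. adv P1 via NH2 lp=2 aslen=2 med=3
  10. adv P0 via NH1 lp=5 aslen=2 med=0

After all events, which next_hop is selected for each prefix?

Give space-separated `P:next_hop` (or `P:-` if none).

Op 1: best P0=NH3 P1=- P2=-
Op 2: best P0=NH3 P1=- P2=-
Op 3: best P0=NH3 P1=NH0 P2=-
Op 4: best P0=NH2 P1=NH0 P2=-
Op 5: best P0=NH2 P1=NH0 P2=NH3
Op 6: best P0=NH2 P1=NH0 P2=NH3
Op 7: best P0=NH2 P1=NH3 P2=NH3
Op 8: best P0=NH2 P1=NH3 P2=NH3
Op 9: best P0=NH2 P1=NH3 P2=NH3
Op 10: best P0=NH1 P1=NH3 P2=NH3

Answer: P0:NH1 P1:NH3 P2:NH3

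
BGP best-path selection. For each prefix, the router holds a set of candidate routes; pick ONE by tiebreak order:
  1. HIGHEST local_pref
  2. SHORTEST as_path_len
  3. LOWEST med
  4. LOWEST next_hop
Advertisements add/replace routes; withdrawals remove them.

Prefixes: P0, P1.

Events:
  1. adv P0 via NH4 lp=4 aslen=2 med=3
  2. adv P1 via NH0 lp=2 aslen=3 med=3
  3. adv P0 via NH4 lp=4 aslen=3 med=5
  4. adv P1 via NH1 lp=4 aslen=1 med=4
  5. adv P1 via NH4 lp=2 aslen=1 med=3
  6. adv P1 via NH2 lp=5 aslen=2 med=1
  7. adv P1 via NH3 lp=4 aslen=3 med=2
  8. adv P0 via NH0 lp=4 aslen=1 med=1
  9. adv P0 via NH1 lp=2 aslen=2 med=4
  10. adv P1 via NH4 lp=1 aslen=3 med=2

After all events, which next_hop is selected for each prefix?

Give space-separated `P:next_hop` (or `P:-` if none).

Op 1: best P0=NH4 P1=-
Op 2: best P0=NH4 P1=NH0
Op 3: best P0=NH4 P1=NH0
Op 4: best P0=NH4 P1=NH1
Op 5: best P0=NH4 P1=NH1
Op 6: best P0=NH4 P1=NH2
Op 7: best P0=NH4 P1=NH2
Op 8: best P0=NH0 P1=NH2
Op 9: best P0=NH0 P1=NH2
Op 10: best P0=NH0 P1=NH2

Answer: P0:NH0 P1:NH2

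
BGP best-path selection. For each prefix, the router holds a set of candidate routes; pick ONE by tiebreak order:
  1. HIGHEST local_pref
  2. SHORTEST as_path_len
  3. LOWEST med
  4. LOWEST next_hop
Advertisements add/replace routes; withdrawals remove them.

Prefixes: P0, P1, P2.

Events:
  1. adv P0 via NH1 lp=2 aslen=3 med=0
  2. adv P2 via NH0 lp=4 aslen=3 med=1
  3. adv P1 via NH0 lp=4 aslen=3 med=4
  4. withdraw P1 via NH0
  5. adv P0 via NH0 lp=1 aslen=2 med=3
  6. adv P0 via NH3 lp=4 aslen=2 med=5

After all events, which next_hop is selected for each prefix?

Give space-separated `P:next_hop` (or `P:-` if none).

Op 1: best P0=NH1 P1=- P2=-
Op 2: best P0=NH1 P1=- P2=NH0
Op 3: best P0=NH1 P1=NH0 P2=NH0
Op 4: best P0=NH1 P1=- P2=NH0
Op 5: best P0=NH1 P1=- P2=NH0
Op 6: best P0=NH3 P1=- P2=NH0

Answer: P0:NH3 P1:- P2:NH0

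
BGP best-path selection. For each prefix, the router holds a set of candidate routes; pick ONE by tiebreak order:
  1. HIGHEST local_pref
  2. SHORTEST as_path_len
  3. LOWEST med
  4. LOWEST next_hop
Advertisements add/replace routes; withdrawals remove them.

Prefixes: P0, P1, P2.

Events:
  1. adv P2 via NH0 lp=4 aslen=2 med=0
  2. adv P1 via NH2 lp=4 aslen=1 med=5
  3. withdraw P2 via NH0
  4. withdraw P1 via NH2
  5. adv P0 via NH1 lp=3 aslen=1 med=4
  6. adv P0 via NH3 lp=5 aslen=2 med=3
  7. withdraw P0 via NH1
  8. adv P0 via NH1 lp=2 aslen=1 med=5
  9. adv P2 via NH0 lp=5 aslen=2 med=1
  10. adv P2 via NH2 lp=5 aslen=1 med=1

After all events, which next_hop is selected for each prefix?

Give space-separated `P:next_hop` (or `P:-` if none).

Answer: P0:NH3 P1:- P2:NH2

Derivation:
Op 1: best P0=- P1=- P2=NH0
Op 2: best P0=- P1=NH2 P2=NH0
Op 3: best P0=- P1=NH2 P2=-
Op 4: best P0=- P1=- P2=-
Op 5: best P0=NH1 P1=- P2=-
Op 6: best P0=NH3 P1=- P2=-
Op 7: best P0=NH3 P1=- P2=-
Op 8: best P0=NH3 P1=- P2=-
Op 9: best P0=NH3 P1=- P2=NH0
Op 10: best P0=NH3 P1=- P2=NH2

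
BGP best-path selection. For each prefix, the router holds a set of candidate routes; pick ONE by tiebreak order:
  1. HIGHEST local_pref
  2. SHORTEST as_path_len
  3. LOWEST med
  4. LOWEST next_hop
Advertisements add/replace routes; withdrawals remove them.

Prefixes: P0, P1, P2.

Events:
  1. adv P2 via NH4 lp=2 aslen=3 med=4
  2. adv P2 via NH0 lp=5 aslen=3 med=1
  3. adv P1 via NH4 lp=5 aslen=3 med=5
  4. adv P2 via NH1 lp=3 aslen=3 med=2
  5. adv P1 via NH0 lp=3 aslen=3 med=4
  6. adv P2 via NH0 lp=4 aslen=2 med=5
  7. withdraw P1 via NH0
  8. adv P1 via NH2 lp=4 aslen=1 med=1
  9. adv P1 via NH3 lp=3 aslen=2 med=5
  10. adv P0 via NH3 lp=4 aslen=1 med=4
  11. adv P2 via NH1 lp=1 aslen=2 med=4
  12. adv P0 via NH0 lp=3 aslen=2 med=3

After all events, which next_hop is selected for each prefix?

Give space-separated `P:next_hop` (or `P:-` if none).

Answer: P0:NH3 P1:NH4 P2:NH0

Derivation:
Op 1: best P0=- P1=- P2=NH4
Op 2: best P0=- P1=- P2=NH0
Op 3: best P0=- P1=NH4 P2=NH0
Op 4: best P0=- P1=NH4 P2=NH0
Op 5: best P0=- P1=NH4 P2=NH0
Op 6: best P0=- P1=NH4 P2=NH0
Op 7: best P0=- P1=NH4 P2=NH0
Op 8: best P0=- P1=NH4 P2=NH0
Op 9: best P0=- P1=NH4 P2=NH0
Op 10: best P0=NH3 P1=NH4 P2=NH0
Op 11: best P0=NH3 P1=NH4 P2=NH0
Op 12: best P0=NH3 P1=NH4 P2=NH0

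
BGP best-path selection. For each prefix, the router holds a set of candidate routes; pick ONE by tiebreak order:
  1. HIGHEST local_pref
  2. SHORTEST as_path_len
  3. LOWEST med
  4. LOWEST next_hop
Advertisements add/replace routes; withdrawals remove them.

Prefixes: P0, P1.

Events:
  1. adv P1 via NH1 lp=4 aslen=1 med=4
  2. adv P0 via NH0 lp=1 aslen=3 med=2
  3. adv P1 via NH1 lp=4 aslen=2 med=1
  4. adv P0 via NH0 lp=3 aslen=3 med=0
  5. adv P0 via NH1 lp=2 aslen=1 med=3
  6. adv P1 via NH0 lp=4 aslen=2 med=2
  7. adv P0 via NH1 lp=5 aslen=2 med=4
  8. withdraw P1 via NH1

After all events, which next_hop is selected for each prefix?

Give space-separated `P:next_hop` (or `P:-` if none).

Answer: P0:NH1 P1:NH0

Derivation:
Op 1: best P0=- P1=NH1
Op 2: best P0=NH0 P1=NH1
Op 3: best P0=NH0 P1=NH1
Op 4: best P0=NH0 P1=NH1
Op 5: best P0=NH0 P1=NH1
Op 6: best P0=NH0 P1=NH1
Op 7: best P0=NH1 P1=NH1
Op 8: best P0=NH1 P1=NH0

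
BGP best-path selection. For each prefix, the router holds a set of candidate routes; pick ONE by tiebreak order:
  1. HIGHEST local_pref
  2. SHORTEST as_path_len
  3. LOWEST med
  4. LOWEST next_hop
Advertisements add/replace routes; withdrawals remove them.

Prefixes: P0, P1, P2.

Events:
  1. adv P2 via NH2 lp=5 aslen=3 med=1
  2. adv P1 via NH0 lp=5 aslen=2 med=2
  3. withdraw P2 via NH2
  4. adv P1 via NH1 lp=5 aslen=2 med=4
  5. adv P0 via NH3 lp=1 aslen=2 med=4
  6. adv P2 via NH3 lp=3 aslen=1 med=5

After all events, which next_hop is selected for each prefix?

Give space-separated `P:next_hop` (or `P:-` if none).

Answer: P0:NH3 P1:NH0 P2:NH3

Derivation:
Op 1: best P0=- P1=- P2=NH2
Op 2: best P0=- P1=NH0 P2=NH2
Op 3: best P0=- P1=NH0 P2=-
Op 4: best P0=- P1=NH0 P2=-
Op 5: best P0=NH3 P1=NH0 P2=-
Op 6: best P0=NH3 P1=NH0 P2=NH3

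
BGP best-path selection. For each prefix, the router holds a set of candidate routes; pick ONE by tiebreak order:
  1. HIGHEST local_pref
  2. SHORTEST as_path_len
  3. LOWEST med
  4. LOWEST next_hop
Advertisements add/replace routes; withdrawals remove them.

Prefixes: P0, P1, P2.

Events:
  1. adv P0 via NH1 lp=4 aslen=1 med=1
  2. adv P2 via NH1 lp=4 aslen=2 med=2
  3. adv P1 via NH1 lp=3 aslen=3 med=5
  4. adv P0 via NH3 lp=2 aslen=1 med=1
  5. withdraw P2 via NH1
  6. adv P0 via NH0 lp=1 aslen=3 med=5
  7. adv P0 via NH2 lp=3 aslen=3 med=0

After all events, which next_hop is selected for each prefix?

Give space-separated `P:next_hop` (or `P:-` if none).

Answer: P0:NH1 P1:NH1 P2:-

Derivation:
Op 1: best P0=NH1 P1=- P2=-
Op 2: best P0=NH1 P1=- P2=NH1
Op 3: best P0=NH1 P1=NH1 P2=NH1
Op 4: best P0=NH1 P1=NH1 P2=NH1
Op 5: best P0=NH1 P1=NH1 P2=-
Op 6: best P0=NH1 P1=NH1 P2=-
Op 7: best P0=NH1 P1=NH1 P2=-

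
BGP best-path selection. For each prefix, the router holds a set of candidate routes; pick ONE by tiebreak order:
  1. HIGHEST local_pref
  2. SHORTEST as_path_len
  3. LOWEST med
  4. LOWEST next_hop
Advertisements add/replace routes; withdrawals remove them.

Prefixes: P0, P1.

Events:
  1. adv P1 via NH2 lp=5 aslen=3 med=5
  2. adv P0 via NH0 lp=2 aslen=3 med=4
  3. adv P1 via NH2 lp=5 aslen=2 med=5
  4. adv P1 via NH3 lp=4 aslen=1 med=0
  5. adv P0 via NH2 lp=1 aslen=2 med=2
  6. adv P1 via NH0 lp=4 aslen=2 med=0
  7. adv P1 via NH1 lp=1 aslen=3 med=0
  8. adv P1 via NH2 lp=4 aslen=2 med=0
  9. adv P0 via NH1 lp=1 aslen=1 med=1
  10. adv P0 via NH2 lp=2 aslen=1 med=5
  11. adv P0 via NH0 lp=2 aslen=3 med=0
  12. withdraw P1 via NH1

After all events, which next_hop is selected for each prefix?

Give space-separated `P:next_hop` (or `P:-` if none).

Answer: P0:NH2 P1:NH3

Derivation:
Op 1: best P0=- P1=NH2
Op 2: best P0=NH0 P1=NH2
Op 3: best P0=NH0 P1=NH2
Op 4: best P0=NH0 P1=NH2
Op 5: best P0=NH0 P1=NH2
Op 6: best P0=NH0 P1=NH2
Op 7: best P0=NH0 P1=NH2
Op 8: best P0=NH0 P1=NH3
Op 9: best P0=NH0 P1=NH3
Op 10: best P0=NH2 P1=NH3
Op 11: best P0=NH2 P1=NH3
Op 12: best P0=NH2 P1=NH3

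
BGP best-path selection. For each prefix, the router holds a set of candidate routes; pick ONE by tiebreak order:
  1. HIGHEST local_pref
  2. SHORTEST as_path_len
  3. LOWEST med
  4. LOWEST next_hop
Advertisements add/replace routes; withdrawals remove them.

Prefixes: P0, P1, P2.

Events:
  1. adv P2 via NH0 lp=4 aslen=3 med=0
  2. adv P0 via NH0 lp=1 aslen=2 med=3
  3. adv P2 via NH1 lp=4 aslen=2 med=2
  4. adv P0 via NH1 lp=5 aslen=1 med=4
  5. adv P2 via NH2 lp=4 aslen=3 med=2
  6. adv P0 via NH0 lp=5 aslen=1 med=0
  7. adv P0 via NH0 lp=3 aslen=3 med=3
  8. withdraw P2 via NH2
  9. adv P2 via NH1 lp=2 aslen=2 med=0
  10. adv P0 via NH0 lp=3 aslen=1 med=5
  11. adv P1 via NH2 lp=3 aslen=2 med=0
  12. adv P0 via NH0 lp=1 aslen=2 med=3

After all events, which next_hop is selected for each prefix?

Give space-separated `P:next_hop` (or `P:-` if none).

Answer: P0:NH1 P1:NH2 P2:NH0

Derivation:
Op 1: best P0=- P1=- P2=NH0
Op 2: best P0=NH0 P1=- P2=NH0
Op 3: best P0=NH0 P1=- P2=NH1
Op 4: best P0=NH1 P1=- P2=NH1
Op 5: best P0=NH1 P1=- P2=NH1
Op 6: best P0=NH0 P1=- P2=NH1
Op 7: best P0=NH1 P1=- P2=NH1
Op 8: best P0=NH1 P1=- P2=NH1
Op 9: best P0=NH1 P1=- P2=NH0
Op 10: best P0=NH1 P1=- P2=NH0
Op 11: best P0=NH1 P1=NH2 P2=NH0
Op 12: best P0=NH1 P1=NH2 P2=NH0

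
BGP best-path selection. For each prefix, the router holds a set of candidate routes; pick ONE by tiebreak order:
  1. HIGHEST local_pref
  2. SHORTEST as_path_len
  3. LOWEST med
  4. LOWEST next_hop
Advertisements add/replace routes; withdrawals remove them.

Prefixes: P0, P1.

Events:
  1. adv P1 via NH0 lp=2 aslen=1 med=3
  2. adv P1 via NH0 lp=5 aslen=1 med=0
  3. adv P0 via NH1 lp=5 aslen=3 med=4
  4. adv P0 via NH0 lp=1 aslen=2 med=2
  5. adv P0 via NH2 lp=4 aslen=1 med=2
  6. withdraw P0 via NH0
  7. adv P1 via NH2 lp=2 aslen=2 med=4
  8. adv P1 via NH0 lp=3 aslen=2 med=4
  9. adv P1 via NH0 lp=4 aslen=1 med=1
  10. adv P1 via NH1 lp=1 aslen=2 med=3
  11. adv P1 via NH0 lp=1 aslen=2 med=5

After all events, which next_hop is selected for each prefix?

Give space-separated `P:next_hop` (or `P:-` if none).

Op 1: best P0=- P1=NH0
Op 2: best P0=- P1=NH0
Op 3: best P0=NH1 P1=NH0
Op 4: best P0=NH1 P1=NH0
Op 5: best P0=NH1 P1=NH0
Op 6: best P0=NH1 P1=NH0
Op 7: best P0=NH1 P1=NH0
Op 8: best P0=NH1 P1=NH0
Op 9: best P0=NH1 P1=NH0
Op 10: best P0=NH1 P1=NH0
Op 11: best P0=NH1 P1=NH2

Answer: P0:NH1 P1:NH2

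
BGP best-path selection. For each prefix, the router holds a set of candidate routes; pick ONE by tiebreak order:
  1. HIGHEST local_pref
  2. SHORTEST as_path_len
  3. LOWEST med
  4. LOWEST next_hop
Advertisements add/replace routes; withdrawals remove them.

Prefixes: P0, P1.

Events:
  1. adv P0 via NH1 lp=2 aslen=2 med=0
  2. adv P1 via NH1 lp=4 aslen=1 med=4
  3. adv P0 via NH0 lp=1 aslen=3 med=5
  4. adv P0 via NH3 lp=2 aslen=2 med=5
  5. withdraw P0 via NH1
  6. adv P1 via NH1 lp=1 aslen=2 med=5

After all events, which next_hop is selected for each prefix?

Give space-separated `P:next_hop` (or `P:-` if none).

Answer: P0:NH3 P1:NH1

Derivation:
Op 1: best P0=NH1 P1=-
Op 2: best P0=NH1 P1=NH1
Op 3: best P0=NH1 P1=NH1
Op 4: best P0=NH1 P1=NH1
Op 5: best P0=NH3 P1=NH1
Op 6: best P0=NH3 P1=NH1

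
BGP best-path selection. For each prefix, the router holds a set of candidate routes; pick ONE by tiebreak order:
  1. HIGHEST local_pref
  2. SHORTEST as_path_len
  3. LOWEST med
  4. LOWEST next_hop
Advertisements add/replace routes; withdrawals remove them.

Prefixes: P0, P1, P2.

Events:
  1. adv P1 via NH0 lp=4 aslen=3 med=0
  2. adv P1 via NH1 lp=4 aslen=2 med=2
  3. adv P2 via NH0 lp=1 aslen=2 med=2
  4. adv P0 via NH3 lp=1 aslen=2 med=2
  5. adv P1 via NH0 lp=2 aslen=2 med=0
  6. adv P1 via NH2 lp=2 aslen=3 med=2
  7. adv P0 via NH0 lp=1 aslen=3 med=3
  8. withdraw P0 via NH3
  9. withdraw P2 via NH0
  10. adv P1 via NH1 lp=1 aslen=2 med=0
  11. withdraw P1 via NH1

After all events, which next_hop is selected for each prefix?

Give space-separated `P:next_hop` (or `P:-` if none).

Answer: P0:NH0 P1:NH0 P2:-

Derivation:
Op 1: best P0=- P1=NH0 P2=-
Op 2: best P0=- P1=NH1 P2=-
Op 3: best P0=- P1=NH1 P2=NH0
Op 4: best P0=NH3 P1=NH1 P2=NH0
Op 5: best P0=NH3 P1=NH1 P2=NH0
Op 6: best P0=NH3 P1=NH1 P2=NH0
Op 7: best P0=NH3 P1=NH1 P2=NH0
Op 8: best P0=NH0 P1=NH1 P2=NH0
Op 9: best P0=NH0 P1=NH1 P2=-
Op 10: best P0=NH0 P1=NH0 P2=-
Op 11: best P0=NH0 P1=NH0 P2=-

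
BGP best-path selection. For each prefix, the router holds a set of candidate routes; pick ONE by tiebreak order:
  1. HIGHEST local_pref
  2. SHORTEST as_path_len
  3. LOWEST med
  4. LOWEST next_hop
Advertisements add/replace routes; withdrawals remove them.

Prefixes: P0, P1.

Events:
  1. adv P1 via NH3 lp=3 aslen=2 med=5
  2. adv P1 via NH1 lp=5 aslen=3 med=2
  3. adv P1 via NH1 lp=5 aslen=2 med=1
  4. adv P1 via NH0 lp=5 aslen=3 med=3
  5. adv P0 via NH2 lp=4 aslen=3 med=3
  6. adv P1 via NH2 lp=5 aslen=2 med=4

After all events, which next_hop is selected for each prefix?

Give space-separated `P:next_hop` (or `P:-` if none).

Answer: P0:NH2 P1:NH1

Derivation:
Op 1: best P0=- P1=NH3
Op 2: best P0=- P1=NH1
Op 3: best P0=- P1=NH1
Op 4: best P0=- P1=NH1
Op 5: best P0=NH2 P1=NH1
Op 6: best P0=NH2 P1=NH1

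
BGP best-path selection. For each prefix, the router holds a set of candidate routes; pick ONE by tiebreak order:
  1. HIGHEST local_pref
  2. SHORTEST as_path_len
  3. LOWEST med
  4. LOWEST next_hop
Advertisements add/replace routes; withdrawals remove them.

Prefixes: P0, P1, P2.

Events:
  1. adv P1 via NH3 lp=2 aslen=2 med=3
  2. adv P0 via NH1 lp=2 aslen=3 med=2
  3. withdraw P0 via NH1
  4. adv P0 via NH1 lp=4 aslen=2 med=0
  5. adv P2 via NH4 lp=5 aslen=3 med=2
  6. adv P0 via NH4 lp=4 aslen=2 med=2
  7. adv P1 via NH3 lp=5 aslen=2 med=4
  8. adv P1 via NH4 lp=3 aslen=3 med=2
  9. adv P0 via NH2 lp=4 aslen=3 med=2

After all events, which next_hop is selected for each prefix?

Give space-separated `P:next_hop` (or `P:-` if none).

Answer: P0:NH1 P1:NH3 P2:NH4

Derivation:
Op 1: best P0=- P1=NH3 P2=-
Op 2: best P0=NH1 P1=NH3 P2=-
Op 3: best P0=- P1=NH3 P2=-
Op 4: best P0=NH1 P1=NH3 P2=-
Op 5: best P0=NH1 P1=NH3 P2=NH4
Op 6: best P0=NH1 P1=NH3 P2=NH4
Op 7: best P0=NH1 P1=NH3 P2=NH4
Op 8: best P0=NH1 P1=NH3 P2=NH4
Op 9: best P0=NH1 P1=NH3 P2=NH4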